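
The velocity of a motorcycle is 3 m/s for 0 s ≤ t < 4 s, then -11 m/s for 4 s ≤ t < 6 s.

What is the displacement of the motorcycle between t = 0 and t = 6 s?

-10 m

Displacement is the signed area under the v-t curve.
0–4 s: 3 × 4 = 12 m
4–6 s: -11 × 2 = -22 m
Net displacement = -10 m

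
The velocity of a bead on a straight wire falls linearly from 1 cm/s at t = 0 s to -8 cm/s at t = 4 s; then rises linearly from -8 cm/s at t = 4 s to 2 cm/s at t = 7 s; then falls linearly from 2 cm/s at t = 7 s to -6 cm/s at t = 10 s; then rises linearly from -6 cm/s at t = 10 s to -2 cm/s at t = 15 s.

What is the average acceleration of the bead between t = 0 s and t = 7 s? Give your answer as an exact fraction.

1/7 cm/s²

Average acceleration = Δv/Δt = (2 − 1)/(7 − 0) = 1/7 cm/s².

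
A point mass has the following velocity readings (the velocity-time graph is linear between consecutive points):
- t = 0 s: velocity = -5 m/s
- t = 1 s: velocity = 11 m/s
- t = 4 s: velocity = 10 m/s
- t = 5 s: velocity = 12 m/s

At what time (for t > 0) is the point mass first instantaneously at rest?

t = 0.3125 s

v changes sign on 0–1 s (from -5 to 11); the graph is linear there, so v = 0 at t = 0 + (5)·(1 − 0)/(11 − -5) = 0.3125 s.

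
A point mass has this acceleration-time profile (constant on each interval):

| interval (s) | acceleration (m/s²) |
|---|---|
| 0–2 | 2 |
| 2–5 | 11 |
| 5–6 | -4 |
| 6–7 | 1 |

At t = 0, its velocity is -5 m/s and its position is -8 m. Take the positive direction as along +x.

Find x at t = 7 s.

On each constant-a segment, Δv = aΔt and Δx = v₀Δt + ½aΔt²; chain segment to segment.
0–2 s: v starts -5 m/s; Δx = -5·2 + ½·2·2² = -6 m; v ends -1 m/s.
2–5 s: v starts -1 m/s; Δx = -1·3 + ½·11·3² = 46.5 m; v ends 32 m/s.
5–6 s: v starts 32 m/s; Δx = 32·1 + ½·-4·1² = 30 m; v ends 28 m/s.
6–7 s: v starts 28 m/s; Δx = 28·1 + ½·1·1² = 28.5 m; v ends 29 m/s.
x(7) = -8 + Σ Δx = 91 m.

91 m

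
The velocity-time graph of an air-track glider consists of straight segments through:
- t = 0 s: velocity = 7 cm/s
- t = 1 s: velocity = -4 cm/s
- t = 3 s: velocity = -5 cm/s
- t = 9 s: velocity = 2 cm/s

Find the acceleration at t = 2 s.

-0.5 cm/s²

Acceleration is the slope of the v-t graph on 1–3 s: (-5 − -4)/(3 − 1) = -0.5 cm/s².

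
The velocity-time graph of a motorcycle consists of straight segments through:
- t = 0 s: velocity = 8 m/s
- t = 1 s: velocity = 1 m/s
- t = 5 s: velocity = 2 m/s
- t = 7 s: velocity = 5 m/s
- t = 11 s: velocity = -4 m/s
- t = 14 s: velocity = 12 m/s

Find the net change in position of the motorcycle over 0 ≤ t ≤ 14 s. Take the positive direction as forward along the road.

31.5 m

Net displacement equals the area under the velocity-time graph (areas below the axis count negative).
0–1 s: ½(8 + 1)(1) = 4.5 m
1–5 s: ½(1 + 2)(4) = 6 m
5–7 s: ½(2 + 5)(2) = 7 m
7–11 s: ½(5 + -4)(4) = 2 m
11–14 s: ½(-4 + 12)(3) = 12 m
Net displacement = 31.5 m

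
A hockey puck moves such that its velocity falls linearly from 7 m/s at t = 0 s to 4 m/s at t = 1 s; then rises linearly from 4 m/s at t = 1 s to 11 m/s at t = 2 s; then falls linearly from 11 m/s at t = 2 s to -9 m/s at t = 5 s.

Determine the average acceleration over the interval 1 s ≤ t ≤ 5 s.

-3.25 m/s²

Average acceleration = Δv/Δt = (-9 − 4)/(5 − 1) = -3.25 m/s².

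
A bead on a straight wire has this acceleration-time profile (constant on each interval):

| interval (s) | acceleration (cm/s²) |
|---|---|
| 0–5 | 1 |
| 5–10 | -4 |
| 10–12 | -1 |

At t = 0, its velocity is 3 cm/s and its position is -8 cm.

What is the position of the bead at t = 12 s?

-16.5 cm

On each constant-a segment, Δv = aΔt and Δx = v₀Δt + ½aΔt²; chain segment to segment.
0–5 s: v starts 3 cm/s; Δx = 3·5 + ½·1·5² = 27.5 cm; v ends 8 cm/s.
5–10 s: v starts 8 cm/s; Δx = 8·5 + ½·-4·5² = -10 cm; v ends -12 cm/s.
10–12 s: v starts -12 cm/s; Δx = -12·2 + ½·-1·2² = -26 cm; v ends -14 cm/s.
x(12) = -8 + Σ Δx = -16.5 cm.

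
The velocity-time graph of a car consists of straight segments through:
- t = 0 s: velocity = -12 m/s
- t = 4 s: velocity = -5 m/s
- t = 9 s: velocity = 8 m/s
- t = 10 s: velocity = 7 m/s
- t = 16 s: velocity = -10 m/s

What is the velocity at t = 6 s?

On 4–9 s the graph is linear from -5 to 8 m/s: v(6) = -5 + (8 − -5)·(6 − 4)/(9 − 4) = 0.2 m/s.

0.2 m/s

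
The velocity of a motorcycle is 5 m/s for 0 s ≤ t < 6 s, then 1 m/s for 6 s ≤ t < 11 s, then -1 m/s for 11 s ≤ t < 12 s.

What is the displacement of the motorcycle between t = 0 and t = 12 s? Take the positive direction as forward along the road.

Net displacement equals the area under the velocity-time graph (areas below the axis count negative).
0–6 s: 5 × 6 = 30 m
6–11 s: 1 × 5 = 5 m
11–12 s: -1 × 1 = -1 m
Net displacement = 34 m

34 m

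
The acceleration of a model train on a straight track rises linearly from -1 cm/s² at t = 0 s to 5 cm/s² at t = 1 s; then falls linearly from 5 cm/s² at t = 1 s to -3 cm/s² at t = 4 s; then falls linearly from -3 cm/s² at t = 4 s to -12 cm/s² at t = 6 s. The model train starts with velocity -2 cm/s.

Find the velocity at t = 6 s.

Δv equals the area under the a-t graph; then v = v₀ + Δv.
0–1 s: ½(-1 + 5)(1) = 2 cm/s
1–4 s: ½(5 + -3)(3) = 3 cm/s
4–6 s: ½(-3 + -12)(2) = -15 cm/s
Δv = -10 cm/s, so v(6) = -2 + (-10) = -12 cm/s.

-12 cm/s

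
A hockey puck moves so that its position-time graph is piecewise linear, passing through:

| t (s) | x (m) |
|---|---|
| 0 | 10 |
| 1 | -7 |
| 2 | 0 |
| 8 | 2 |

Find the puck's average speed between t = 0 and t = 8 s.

3.25 m/s

Average speed = (total path length)/(elapsed time); on a piecewise-linear x-t graph the path length is Σ|Δx|.
0–1 s: |Δx| = |-7 − 10| = 17 m
1–2 s: |Δx| = |0 − -7| = 7 m
2–8 s: |Δx| = |2 − 0| = 2 m
Total path = 26 m; average speed = 26/8 = 3.25 m/s.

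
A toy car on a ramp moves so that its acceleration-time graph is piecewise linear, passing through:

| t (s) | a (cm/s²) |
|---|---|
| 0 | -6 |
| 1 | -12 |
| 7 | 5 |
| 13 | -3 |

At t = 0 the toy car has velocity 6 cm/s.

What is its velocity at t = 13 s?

Δv equals the area under the a-t graph; then v = v₀ + Δv.
0–1 s: ½(-6 + -12)(1) = -9 cm/s
1–7 s: ½(-12 + 5)(6) = -21 cm/s
7–13 s: ½(5 + -3)(6) = 6 cm/s
Δv = -24 cm/s, so v(13) = 6 + (-24) = -18 cm/s.

-18 cm/s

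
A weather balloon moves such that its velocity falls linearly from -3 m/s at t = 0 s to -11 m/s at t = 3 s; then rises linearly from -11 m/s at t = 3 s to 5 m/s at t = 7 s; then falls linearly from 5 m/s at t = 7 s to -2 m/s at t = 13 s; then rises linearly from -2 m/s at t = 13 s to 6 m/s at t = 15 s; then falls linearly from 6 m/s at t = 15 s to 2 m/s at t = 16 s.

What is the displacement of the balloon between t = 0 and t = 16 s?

Displacement is the signed area under the v-t curve.
0–3 s: ½(-3 + -11)(3) = -21 m
3–7 s: ½(-11 + 5)(4) = -12 m
7–13 s: ½(5 + -2)(6) = 9 m
13–15 s: ½(-2 + 6)(2) = 4 m
15–16 s: ½(6 + 2)(1) = 4 m
Net displacement = -16 m

-16 m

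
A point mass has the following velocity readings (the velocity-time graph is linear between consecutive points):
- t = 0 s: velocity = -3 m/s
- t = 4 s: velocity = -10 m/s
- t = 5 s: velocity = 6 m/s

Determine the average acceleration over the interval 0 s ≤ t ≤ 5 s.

1.8 m/s²

Average acceleration = Δv/Δt = (6 − -3)/(5 − 0) = 1.8 m/s².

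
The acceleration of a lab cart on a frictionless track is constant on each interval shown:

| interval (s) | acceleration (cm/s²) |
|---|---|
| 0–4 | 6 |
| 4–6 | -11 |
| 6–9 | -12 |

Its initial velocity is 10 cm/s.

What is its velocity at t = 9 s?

-24 cm/s

Δv equals the area under the a-t graph; then v = v₀ + Δv.
0–4 s: 6 × 4 = 24 cm/s
4–6 s: -11 × 2 = -22 cm/s
6–9 s: -12 × 3 = -36 cm/s
Δv = -34 cm/s, so v(9) = 10 + (-34) = -24 cm/s.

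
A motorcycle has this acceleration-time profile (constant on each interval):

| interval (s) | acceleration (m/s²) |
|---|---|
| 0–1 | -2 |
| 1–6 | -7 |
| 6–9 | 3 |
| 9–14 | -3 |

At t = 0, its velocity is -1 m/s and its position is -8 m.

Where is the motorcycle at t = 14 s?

-395.5 m

On each constant-a segment, Δv = aΔt and Δx = v₀Δt + ½aΔt²; chain segment to segment.
0–1 s: v starts -1 m/s; Δx = -1·1 + ½·-2·1² = -2 m; v ends -3 m/s.
1–6 s: v starts -3 m/s; Δx = -3·5 + ½·-7·5² = -102.5 m; v ends -38 m/s.
6–9 s: v starts -38 m/s; Δx = -38·3 + ½·3·3² = -100.5 m; v ends -29 m/s.
9–14 s: v starts -29 m/s; Δx = -29·5 + ½·-3·5² = -182.5 m; v ends -44 m/s.
x(14) = -8 + Σ Δx = -395.5 m.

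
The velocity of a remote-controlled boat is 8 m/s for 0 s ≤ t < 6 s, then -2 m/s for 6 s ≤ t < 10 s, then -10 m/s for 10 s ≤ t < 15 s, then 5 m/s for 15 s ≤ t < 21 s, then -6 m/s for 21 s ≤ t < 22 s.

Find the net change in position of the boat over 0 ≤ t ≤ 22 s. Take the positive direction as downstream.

Net displacement equals the area under the velocity-time graph (areas below the axis count negative).
0–6 s: 8 × 6 = 48 m
6–10 s: -2 × 4 = -8 m
10–15 s: -10 × 5 = -50 m
15–21 s: 5 × 6 = 30 m
21–22 s: -6 × 1 = -6 m
Net displacement = 14 m

14 m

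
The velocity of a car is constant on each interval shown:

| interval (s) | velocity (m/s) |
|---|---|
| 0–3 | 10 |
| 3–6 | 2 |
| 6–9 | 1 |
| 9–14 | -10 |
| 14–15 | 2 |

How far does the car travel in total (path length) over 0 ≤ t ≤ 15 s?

Total distance travelled is ∫|v| dt — sum the magnitudes of each area piece.
0–3 s: |10| × 3 = 30 m
3–6 s: |2| × 3 = 6 m
6–9 s: |1| × 3 = 3 m
9–14 s: |-10| × 5 = 50 m
14–15 s: |2| × 1 = 2 m
Total distance = 91 m

91 m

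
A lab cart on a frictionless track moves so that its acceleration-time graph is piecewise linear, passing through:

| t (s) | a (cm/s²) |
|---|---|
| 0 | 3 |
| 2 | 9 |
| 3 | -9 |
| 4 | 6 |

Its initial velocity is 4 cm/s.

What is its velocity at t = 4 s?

Δv equals the area under the a-t graph; then v = v₀ + Δv.
0–2 s: ½(3 + 9)(2) = 12 cm/s
2–3 s: ½(9 + -9)(1) = 0 cm/s
3–4 s: ½(-9 + 6)(1) = -1.5 cm/s
Δv = 10.5 cm/s, so v(4) = 4 + (10.5) = 14.5 cm/s.

14.5 cm/s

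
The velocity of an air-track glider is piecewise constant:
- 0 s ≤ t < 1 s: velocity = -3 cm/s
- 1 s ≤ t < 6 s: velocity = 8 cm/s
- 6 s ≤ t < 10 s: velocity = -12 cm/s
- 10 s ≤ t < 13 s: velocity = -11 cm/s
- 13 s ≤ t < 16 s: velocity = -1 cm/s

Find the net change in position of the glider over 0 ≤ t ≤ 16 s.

-47 cm

Displacement is the signed area under the v-t curve.
0–1 s: -3 × 1 = -3 cm
1–6 s: 8 × 5 = 40 cm
6–10 s: -12 × 4 = -48 cm
10–13 s: -11 × 3 = -33 cm
13–16 s: -1 × 3 = -3 cm
Net displacement = -47 cm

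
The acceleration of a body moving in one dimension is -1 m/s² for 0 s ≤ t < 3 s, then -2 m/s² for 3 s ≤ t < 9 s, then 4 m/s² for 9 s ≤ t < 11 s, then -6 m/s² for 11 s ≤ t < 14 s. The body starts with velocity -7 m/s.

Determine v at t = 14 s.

Δv equals the area under the a-t graph; then v = v₀ + Δv.
0–3 s: -1 × 3 = -3 m/s
3–9 s: -2 × 6 = -12 m/s
9–11 s: 4 × 2 = 8 m/s
11–14 s: -6 × 3 = -18 m/s
Δv = -25 m/s, so v(14) = -7 + (-25) = -32 m/s.

-32 m/s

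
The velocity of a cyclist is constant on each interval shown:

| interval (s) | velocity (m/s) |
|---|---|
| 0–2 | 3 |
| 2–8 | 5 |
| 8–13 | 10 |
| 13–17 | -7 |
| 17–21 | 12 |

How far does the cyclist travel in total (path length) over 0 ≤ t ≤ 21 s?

162 m

Total distance travelled is ∫|v| dt — sum the magnitudes of each area piece.
0–2 s: |3| × 2 = 6 m
2–8 s: |5| × 6 = 30 m
8–13 s: |10| × 5 = 50 m
13–17 s: |-7| × 4 = 28 m
17–21 s: |12| × 4 = 48 m
Total distance = 162 m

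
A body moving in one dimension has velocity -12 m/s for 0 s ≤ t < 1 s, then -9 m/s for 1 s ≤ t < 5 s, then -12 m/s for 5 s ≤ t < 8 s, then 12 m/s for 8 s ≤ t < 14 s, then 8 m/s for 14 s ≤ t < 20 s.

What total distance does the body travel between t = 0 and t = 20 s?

204 m

Distance (not displacement) is the total path length: add the absolute areas under v-t.
0–1 s: |-12| × 1 = 12 m
1–5 s: |-9| × 4 = 36 m
5–8 s: |-12| × 3 = 36 m
8–14 s: |12| × 6 = 72 m
14–20 s: |8| × 6 = 48 m
Total distance = 204 m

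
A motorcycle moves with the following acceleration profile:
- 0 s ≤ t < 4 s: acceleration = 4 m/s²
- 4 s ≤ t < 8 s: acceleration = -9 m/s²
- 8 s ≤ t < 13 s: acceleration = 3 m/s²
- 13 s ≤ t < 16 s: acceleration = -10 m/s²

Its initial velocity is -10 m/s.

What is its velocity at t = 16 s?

-45 m/s

Δv equals the area under the a-t graph; then v = v₀ + Δv.
0–4 s: 4 × 4 = 16 m/s
4–8 s: -9 × 4 = -36 m/s
8–13 s: 3 × 5 = 15 m/s
13–16 s: -10 × 3 = -30 m/s
Δv = -35 m/s, so v(16) = -10 + (-35) = -45 m/s.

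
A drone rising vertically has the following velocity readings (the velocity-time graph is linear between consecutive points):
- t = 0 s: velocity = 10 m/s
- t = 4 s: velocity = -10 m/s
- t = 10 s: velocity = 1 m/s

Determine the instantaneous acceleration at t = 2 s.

-5 m/s²

Acceleration is the slope of the v-t graph on 0–4 s: (-10 − 10)/(4 − 0) = -5 m/s².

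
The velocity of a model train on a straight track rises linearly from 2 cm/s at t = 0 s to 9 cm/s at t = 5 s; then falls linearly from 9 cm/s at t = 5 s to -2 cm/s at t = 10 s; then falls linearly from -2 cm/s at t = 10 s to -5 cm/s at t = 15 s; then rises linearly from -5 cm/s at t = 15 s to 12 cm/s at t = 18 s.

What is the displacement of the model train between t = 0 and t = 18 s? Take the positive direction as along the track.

Displacement is the signed area under the v-t curve.
0–5 s: ½(2 + 9)(5) = 27.5 cm
5–10 s: ½(9 + -2)(5) = 17.5 cm
10–15 s: ½(-2 + -5)(5) = -17.5 cm
15–18 s: ½(-5 + 12)(3) = 10.5 cm
Net displacement = 38 cm

38 cm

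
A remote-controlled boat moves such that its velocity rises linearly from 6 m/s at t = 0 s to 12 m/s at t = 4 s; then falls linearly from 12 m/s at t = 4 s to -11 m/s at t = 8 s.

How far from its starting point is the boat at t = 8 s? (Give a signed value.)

Displacement is the signed area under the v-t curve.
0–4 s: ½(6 + 12)(4) = 36 m
4–8 s: ½(12 + -11)(4) = 2 m
Net displacement = 38 m

38 m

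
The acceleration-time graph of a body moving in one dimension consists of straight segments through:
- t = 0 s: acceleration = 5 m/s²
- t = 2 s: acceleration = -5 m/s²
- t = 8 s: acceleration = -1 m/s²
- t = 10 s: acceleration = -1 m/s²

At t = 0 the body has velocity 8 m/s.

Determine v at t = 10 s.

-12 m/s

Δv equals the area under the a-t graph; then v = v₀ + Δv.
0–2 s: ½(5 + -5)(2) = 0 m/s
2–8 s: ½(-5 + -1)(6) = -18 m/s
8–10 s: -1 × 2 = -2 m/s
Δv = -20 m/s, so v(10) = 8 + (-20) = -12 m/s.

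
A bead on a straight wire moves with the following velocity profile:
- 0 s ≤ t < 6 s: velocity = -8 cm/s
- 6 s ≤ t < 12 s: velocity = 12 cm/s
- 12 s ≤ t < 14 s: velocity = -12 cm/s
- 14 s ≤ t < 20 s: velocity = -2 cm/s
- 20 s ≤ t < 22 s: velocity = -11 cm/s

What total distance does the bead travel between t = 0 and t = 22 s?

Distance (not displacement) is the total path length: add the absolute areas under v-t.
0–6 s: |-8| × 6 = 48 cm
6–12 s: |12| × 6 = 72 cm
12–14 s: |-12| × 2 = 24 cm
14–20 s: |-2| × 6 = 12 cm
20–22 s: |-11| × 2 = 22 cm
Total distance = 178 cm

178 cm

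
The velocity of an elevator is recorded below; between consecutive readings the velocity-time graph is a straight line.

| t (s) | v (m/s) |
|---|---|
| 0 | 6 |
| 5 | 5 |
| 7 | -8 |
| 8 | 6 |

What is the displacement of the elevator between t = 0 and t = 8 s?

Displacement is the signed area under the v-t curve.
0–5 s: ½(6 + 5)(5) = 27.5 m
5–7 s: ½(5 + -8)(2) = -3 m
7–8 s: ½(-8 + 6)(1) = -1 m
Net displacement = 23.5 m

23.5 m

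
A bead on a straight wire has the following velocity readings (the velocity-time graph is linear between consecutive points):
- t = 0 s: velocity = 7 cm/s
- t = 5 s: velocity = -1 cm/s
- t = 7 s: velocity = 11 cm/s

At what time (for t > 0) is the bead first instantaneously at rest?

v changes sign on 0–5 s (from 7 to -1); the graph is linear there, so v = 0 at t = 0 + (-7)·(5 − 0)/(-1 − 7) = 4.375 s.

t = 4.375 s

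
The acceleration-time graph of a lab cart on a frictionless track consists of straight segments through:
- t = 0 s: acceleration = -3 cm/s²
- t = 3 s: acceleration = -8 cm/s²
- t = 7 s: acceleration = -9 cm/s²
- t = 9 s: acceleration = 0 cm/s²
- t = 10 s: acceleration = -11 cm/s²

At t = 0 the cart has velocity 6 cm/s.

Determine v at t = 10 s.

Δv equals the area under the a-t graph; then v = v₀ + Δv.
0–3 s: ½(-3 + -8)(3) = -16.5 cm/s
3–7 s: ½(-8 + -9)(4) = -34 cm/s
7–9 s: ½(-9 + 0)(2) = -9 cm/s
9–10 s: ½(0 + -11)(1) = -5.5 cm/s
Δv = -65 cm/s, so v(10) = 6 + (-65) = -59 cm/s.

-59 cm/s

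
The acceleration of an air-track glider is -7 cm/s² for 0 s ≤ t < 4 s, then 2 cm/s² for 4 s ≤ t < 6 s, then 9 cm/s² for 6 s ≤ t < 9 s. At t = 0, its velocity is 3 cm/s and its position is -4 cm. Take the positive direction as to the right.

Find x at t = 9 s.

-116.5 cm

On each constant-a segment, Δv = aΔt and Δx = v₀Δt + ½aΔt²; chain segment to segment.
0–4 s: v starts 3 cm/s; Δx = 3·4 + ½·-7·4² = -44 cm; v ends -25 cm/s.
4–6 s: v starts -25 cm/s; Δx = -25·2 + ½·2·2² = -46 cm; v ends -21 cm/s.
6–9 s: v starts -21 cm/s; Δx = -21·3 + ½·9·3² = -22.5 cm; v ends 6 cm/s.
x(9) = -4 + Σ Δx = -116.5 cm.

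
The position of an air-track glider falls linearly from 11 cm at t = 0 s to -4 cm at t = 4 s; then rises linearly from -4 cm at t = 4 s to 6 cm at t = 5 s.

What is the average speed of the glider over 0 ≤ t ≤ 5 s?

5 cm/s

Average speed = (total path length)/(elapsed time); on a piecewise-linear x-t graph the path length is Σ|Δx|.
0–4 s: |Δx| = |-4 − 11| = 15 cm
4–5 s: |Δx| = |6 − -4| = 10 cm
Total path = 25 cm; average speed = 25/5 = 5 cm/s.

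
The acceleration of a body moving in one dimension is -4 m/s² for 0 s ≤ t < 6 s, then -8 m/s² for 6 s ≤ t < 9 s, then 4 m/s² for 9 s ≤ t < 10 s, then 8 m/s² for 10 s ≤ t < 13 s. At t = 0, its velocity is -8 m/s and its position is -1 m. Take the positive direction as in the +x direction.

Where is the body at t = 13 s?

On each constant-a segment, Δv = aΔt and Δx = v₀Δt + ½aΔt²; chain segment to segment.
0–6 s: v starts -8 m/s; Δx = -8·6 + ½·-4·6² = -120 m; v ends -32 m/s.
6–9 s: v starts -32 m/s; Δx = -32·3 + ½·-8·3² = -132 m; v ends -56 m/s.
9–10 s: v starts -56 m/s; Δx = -56·1 + ½·4·1² = -54 m; v ends -52 m/s.
10–13 s: v starts -52 m/s; Δx = -52·3 + ½·8·3² = -120 m; v ends -28 m/s.
x(13) = -1 + Σ Δx = -427 m.

-427 m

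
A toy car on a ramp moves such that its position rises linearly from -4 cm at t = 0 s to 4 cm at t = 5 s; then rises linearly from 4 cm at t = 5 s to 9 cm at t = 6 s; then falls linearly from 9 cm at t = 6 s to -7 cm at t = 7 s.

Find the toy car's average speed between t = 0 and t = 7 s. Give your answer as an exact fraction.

Average speed = (total path length)/(elapsed time); on a piecewise-linear x-t graph the path length is Σ|Δx|.
0–5 s: |Δx| = |4 − -4| = 8 cm
5–6 s: |Δx| = |9 − 4| = 5 cm
6–7 s: |Δx| = |-7 − 9| = 16 cm
Total path = 29 cm; average speed = 29/7 = 29/7 cm/s.

29/7 cm/s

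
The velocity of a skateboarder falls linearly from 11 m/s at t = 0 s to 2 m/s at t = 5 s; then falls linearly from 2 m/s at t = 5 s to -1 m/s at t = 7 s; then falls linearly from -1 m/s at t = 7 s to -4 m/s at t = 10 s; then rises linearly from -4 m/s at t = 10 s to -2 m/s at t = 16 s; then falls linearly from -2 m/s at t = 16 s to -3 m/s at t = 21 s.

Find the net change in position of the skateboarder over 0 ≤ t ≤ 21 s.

Displacement is the signed area under the v-t curve.
0–5 s: ½(11 + 2)(5) = 32.5 m
5–7 s: ½(2 + -1)(2) = 1 m
7–10 s: ½(-1 + -4)(3) = -7.5 m
10–16 s: ½(-4 + -2)(6) = -18 m
16–21 s: ½(-2 + -3)(5) = -12.5 m
Net displacement = -4.5 m

-4.5 m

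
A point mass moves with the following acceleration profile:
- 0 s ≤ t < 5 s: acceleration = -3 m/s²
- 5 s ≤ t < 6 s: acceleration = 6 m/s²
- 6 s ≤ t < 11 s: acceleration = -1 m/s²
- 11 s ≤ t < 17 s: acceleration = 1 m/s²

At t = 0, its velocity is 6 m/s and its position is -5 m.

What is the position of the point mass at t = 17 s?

On each constant-a segment, Δv = aΔt and Δx = v₀Δt + ½aΔt²; chain segment to segment.
0–5 s: v starts 6 m/s; Δx = 6·5 + ½·-3·5² = -7.5 m; v ends -9 m/s.
5–6 s: v starts -9 m/s; Δx = -9·1 + ½·6·1² = -6 m; v ends -3 m/s.
6–11 s: v starts -3 m/s; Δx = -3·5 + ½·-1·5² = -27.5 m; v ends -8 m/s.
11–17 s: v starts -8 m/s; Δx = -8·6 + ½·1·6² = -30 m; v ends -2 m/s.
x(17) = -5 + Σ Δx = -76 m.

-76 m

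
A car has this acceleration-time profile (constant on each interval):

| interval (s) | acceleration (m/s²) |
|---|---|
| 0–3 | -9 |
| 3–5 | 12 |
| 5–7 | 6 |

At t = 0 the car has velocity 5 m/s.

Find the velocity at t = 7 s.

14 m/s

Δv equals the area under the a-t graph; then v = v₀ + Δv.
0–3 s: -9 × 3 = -27 m/s
3–5 s: 12 × 2 = 24 m/s
5–7 s: 6 × 2 = 12 m/s
Δv = 9 m/s, so v(7) = 5 + (9) = 14 m/s.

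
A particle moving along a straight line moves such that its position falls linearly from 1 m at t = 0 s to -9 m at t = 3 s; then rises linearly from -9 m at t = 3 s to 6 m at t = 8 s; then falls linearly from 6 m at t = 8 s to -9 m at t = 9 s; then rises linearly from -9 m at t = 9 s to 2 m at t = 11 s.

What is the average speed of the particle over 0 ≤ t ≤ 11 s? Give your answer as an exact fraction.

Average speed = (total path length)/(elapsed time); on a piecewise-linear x-t graph the path length is Σ|Δx|.
0–3 s: |Δx| = |-9 − 1| = 10 m
3–8 s: |Δx| = |6 − -9| = 15 m
8–9 s: |Δx| = |-9 − 6| = 15 m
9–11 s: |Δx| = |2 − -9| = 11 m
Total path = 51 m; average speed = 51/11 = 51/11 m/s.

51/11 m/s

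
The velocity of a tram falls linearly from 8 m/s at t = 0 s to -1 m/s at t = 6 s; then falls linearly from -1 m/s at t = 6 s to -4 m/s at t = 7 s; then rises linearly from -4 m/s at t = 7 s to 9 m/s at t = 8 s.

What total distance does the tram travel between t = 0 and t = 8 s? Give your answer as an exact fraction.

Total distance travelled is ∫|v| dt — sum the magnitudes of each area piece.
0–6 s: v = 0 at t = 16/3 s; triangle areas 64/3 + 1/3 = 65/3 m
6–7 s: |½(-1 + -4)(1)| = 2.5 m
7–8 s: v = 0 at t = 95/13 s; triangle areas 8/13 + 81/26 = 97/26 m
Total distance = 1088/39 m

1088/39 m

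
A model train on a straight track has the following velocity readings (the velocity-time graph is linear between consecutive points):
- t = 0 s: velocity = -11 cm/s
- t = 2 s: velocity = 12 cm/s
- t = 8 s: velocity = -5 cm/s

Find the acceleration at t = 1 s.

Acceleration is the slope of the v-t graph on 0–2 s: (12 − -11)/(2 − 0) = 11.5 cm/s².

11.5 cm/s²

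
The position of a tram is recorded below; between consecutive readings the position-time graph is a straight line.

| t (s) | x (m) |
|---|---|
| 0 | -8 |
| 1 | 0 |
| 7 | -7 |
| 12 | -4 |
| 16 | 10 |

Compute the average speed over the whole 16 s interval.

Average speed = (total path length)/(elapsed time); on a piecewise-linear x-t graph the path length is Σ|Δx|.
0–1 s: |Δx| = |0 − -8| = 8 m
1–7 s: |Δx| = |-7 − 0| = 7 m
7–12 s: |Δx| = |-4 − -7| = 3 m
12–16 s: |Δx| = |10 − -4| = 14 m
Total path = 32 m; average speed = 32/16 = 2 m/s.

2 m/s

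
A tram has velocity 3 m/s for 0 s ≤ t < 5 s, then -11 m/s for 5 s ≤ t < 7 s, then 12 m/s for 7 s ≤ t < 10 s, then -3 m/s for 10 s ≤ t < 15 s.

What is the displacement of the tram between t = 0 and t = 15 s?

Net displacement equals the area under the velocity-time graph (areas below the axis count negative).
0–5 s: 3 × 5 = 15 m
5–7 s: -11 × 2 = -22 m
7–10 s: 12 × 3 = 36 m
10–15 s: -3 × 5 = -15 m
Net displacement = 14 m

14 m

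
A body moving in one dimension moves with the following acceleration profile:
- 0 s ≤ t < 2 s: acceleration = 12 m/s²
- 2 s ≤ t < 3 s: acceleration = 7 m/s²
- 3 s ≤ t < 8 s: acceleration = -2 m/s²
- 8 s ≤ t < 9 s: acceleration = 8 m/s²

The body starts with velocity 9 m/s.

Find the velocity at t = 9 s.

38 m/s

Δv equals the area under the a-t graph; then v = v₀ + Δv.
0–2 s: 12 × 2 = 24 m/s
2–3 s: 7 × 1 = 7 m/s
3–8 s: -2 × 5 = -10 m/s
8–9 s: 8 × 1 = 8 m/s
Δv = 29 m/s, so v(9) = 9 + (29) = 38 m/s.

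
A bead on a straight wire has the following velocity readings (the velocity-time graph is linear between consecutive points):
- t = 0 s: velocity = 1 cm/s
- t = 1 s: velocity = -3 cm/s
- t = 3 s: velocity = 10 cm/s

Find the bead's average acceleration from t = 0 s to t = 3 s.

3 cm/s²

Average acceleration = Δv/Δt = (10 − 1)/(3 − 0) = 3 cm/s².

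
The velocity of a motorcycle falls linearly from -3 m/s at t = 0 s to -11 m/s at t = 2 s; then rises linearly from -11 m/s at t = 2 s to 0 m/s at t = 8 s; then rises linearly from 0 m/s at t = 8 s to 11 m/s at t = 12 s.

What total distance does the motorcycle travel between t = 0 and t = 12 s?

Total distance travelled is ∫|v| dt — sum the magnitudes of each area piece.
0–2 s: |½(-3 + -11)(2)| = 14 m
2–8 s: |½(-11 + 0)(6)| = 33 m
8–12 s: |½(0 + 11)(4)| = 22 m
Total distance = 69 m

69 m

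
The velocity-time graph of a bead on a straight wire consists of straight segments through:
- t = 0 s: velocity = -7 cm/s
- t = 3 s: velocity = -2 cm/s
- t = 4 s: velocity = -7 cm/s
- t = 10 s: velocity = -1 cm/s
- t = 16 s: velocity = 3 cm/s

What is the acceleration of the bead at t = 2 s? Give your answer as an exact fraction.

Acceleration is the slope of the v-t graph on 0–3 s: (-2 − -7)/(3 − 0) = 5/3 cm/s².

5/3 cm/s²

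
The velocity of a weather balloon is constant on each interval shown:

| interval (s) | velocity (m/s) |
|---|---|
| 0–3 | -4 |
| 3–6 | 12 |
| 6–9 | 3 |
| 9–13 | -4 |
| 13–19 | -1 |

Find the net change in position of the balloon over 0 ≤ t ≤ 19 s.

11 m

Displacement is the signed area under the v-t curve.
0–3 s: -4 × 3 = -12 m
3–6 s: 12 × 3 = 36 m
6–9 s: 3 × 3 = 9 m
9–13 s: -4 × 4 = -16 m
13–19 s: -1 × 6 = -6 m
Net displacement = 11 m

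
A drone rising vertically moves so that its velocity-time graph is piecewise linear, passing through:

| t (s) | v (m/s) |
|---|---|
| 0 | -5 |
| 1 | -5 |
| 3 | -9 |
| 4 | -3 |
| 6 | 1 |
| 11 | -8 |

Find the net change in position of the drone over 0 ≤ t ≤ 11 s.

-44.5 m

Displacement is the signed area under the v-t curve.
0–1 s: -5 × 1 = -5 m
1–3 s: ½(-5 + -9)(2) = -14 m
3–4 s: ½(-9 + -3)(1) = -6 m
4–6 s: ½(-3 + 1)(2) = -2 m
6–11 s: ½(1 + -8)(5) = -17.5 m
Net displacement = -44.5 m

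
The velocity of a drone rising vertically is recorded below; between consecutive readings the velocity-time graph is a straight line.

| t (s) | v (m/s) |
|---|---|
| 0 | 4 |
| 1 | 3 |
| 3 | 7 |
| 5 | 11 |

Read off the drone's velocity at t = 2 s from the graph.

5 m/s

On 1–3 s the graph is linear from 3 to 7 m/s: v(2) = 3 + (7 − 3)·(2 − 1)/(3 − 1) = 5 m/s.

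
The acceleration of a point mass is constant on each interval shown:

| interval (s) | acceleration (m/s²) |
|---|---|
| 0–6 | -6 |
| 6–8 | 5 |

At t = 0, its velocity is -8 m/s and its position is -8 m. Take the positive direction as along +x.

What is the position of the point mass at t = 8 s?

On each constant-a segment, Δv = aΔt and Δx = v₀Δt + ½aΔt²; chain segment to segment.
0–6 s: v starts -8 m/s; Δx = -8·6 + ½·-6·6² = -156 m; v ends -44 m/s.
6–8 s: v starts -44 m/s; Δx = -44·2 + ½·5·2² = -78 m; v ends -34 m/s.
x(8) = -8 + Σ Δx = -242 m.

-242 m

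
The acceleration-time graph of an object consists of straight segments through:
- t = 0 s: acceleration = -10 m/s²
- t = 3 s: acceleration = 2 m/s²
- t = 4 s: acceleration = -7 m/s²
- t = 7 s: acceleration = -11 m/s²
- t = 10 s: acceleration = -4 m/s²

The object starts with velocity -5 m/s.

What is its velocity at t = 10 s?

-69 m/s

Δv equals the area under the a-t graph; then v = v₀ + Δv.
0–3 s: ½(-10 + 2)(3) = -12 m/s
3–4 s: ½(2 + -7)(1) = -2.5 m/s
4–7 s: ½(-7 + -11)(3) = -27 m/s
7–10 s: ½(-11 + -4)(3) = -22.5 m/s
Δv = -64 m/s, so v(10) = -5 + (-64) = -69 m/s.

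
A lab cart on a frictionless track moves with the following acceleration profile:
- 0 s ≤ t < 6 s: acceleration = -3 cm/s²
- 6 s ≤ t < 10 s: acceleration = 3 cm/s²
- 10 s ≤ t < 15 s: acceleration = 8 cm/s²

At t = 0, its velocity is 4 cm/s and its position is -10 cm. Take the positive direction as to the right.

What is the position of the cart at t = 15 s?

On each constant-a segment, Δv = aΔt and Δx = v₀Δt + ½aΔt²; chain segment to segment.
0–6 s: v starts 4 cm/s; Δx = 4·6 + ½·-3·6² = -30 cm; v ends -14 cm/s.
6–10 s: v starts -14 cm/s; Δx = -14·4 + ½·3·4² = -32 cm; v ends -2 cm/s.
10–15 s: v starts -2 cm/s; Δx = -2·5 + ½·8·5² = 90 cm; v ends 38 cm/s.
x(15) = -10 + Σ Δx = 18 cm.

18 cm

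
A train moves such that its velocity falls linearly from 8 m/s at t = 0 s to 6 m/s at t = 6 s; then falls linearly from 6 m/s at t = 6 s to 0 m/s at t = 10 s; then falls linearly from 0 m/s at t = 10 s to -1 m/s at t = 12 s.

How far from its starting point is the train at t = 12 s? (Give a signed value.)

53 m

Displacement is the signed area under the v-t curve.
0–6 s: ½(8 + 6)(6) = 42 m
6–10 s: ½(6 + 0)(4) = 12 m
10–12 s: ½(0 + -1)(2) = -1 m
Net displacement = 53 m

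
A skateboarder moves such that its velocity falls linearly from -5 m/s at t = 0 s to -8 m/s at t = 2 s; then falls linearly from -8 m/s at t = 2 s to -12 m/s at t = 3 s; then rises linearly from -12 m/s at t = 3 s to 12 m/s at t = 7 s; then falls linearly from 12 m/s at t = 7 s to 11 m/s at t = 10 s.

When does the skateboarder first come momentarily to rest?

v changes sign on 3–7 s (from -12 to 12); the graph is linear there, so v = 0 at t = 3 + (12)·(7 − 3)/(12 − -12) = 5 s.

t = 5 s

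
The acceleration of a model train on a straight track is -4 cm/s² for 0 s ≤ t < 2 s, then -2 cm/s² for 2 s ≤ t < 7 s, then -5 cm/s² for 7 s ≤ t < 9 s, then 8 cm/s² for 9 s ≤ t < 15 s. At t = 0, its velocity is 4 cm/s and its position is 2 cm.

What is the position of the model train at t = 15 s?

-81 cm

On each constant-a segment, Δv = aΔt and Δx = v₀Δt + ½aΔt²; chain segment to segment.
0–2 s: v starts 4 cm/s; Δx = 4·2 + ½·-4·2² = 0 cm; v ends -4 cm/s.
2–7 s: v starts -4 cm/s; Δx = -4·5 + ½·-2·5² = -45 cm; v ends -14 cm/s.
7–9 s: v starts -14 cm/s; Δx = -14·2 + ½·-5·2² = -38 cm; v ends -24 cm/s.
9–15 s: v starts -24 cm/s; Δx = -24·6 + ½·8·6² = 0 cm; v ends 24 cm/s.
x(15) = 2 + Σ Δx = -81 cm.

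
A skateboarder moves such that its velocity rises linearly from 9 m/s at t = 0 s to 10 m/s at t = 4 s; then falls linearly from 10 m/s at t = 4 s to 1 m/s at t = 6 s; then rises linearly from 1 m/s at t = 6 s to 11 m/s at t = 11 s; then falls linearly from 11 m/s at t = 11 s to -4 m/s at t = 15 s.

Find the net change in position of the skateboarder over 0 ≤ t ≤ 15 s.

Net displacement equals the area under the velocity-time graph (areas below the axis count negative).
0–4 s: ½(9 + 10)(4) = 38 m
4–6 s: ½(10 + 1)(2) = 11 m
6–11 s: ½(1 + 11)(5) = 30 m
11–15 s: ½(11 + -4)(4) = 14 m
Net displacement = 93 m

93 m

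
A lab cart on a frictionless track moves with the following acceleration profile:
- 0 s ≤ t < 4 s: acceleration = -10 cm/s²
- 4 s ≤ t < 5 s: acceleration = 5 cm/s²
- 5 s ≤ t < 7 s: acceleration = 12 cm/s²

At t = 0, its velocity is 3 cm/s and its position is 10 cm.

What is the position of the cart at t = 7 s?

-132.5 cm

On each constant-a segment, Δv = aΔt and Δx = v₀Δt + ½aΔt²; chain segment to segment.
0–4 s: v starts 3 cm/s; Δx = 3·4 + ½·-10·4² = -68 cm; v ends -37 cm/s.
4–5 s: v starts -37 cm/s; Δx = -37·1 + ½·5·1² = -34.5 cm; v ends -32 cm/s.
5–7 s: v starts -32 cm/s; Δx = -32·2 + ½·12·2² = -40 cm; v ends -8 cm/s.
x(7) = 10 + Σ Δx = -132.5 cm.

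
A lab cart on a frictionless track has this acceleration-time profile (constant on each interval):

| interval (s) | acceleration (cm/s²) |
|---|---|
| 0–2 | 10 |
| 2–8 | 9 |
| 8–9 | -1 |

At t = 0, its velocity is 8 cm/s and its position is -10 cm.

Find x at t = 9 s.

437.5 cm

On each constant-a segment, Δv = aΔt and Δx = v₀Δt + ½aΔt²; chain segment to segment.
0–2 s: v starts 8 cm/s; Δx = 8·2 + ½·10·2² = 36 cm; v ends 28 cm/s.
2–8 s: v starts 28 cm/s; Δx = 28·6 + ½·9·6² = 330 cm; v ends 82 cm/s.
8–9 s: v starts 82 cm/s; Δx = 82·1 + ½·-1·1² = 81.5 cm; v ends 81 cm/s.
x(9) = -10 + Σ Δx = 437.5 cm.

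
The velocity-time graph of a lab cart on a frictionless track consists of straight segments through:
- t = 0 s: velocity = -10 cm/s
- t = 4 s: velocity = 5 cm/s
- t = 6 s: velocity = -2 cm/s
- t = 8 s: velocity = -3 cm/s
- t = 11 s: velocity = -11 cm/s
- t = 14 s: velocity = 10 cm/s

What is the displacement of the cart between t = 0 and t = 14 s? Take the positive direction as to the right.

-34.5 cm

Displacement is the signed area under the v-t curve.
0–4 s: ½(-10 + 5)(4) = -10 cm
4–6 s: ½(5 + -2)(2) = 3 cm
6–8 s: ½(-2 + -3)(2) = -5 cm
8–11 s: ½(-3 + -11)(3) = -21 cm
11–14 s: ½(-11 + 10)(3) = -1.5 cm
Net displacement = -34.5 cm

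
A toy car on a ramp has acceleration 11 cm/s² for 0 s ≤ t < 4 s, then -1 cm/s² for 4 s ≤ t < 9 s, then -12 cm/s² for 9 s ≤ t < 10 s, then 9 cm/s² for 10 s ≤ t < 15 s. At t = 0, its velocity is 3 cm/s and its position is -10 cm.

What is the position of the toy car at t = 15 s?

On each constant-a segment, Δv = aΔt and Δx = v₀Δt + ½aΔt²; chain segment to segment.
0–4 s: v starts 3 cm/s; Δx = 3·4 + ½·11·4² = 100 cm; v ends 47 cm/s.
4–9 s: v starts 47 cm/s; Δx = 47·5 + ½·-1·5² = 222.5 cm; v ends 42 cm/s.
9–10 s: v starts 42 cm/s; Δx = 42·1 + ½·-12·1² = 36 cm; v ends 30 cm/s.
10–15 s: v starts 30 cm/s; Δx = 30·5 + ½·9·5² = 262.5 cm; v ends 75 cm/s.
x(15) = -10 + Σ Δx = 611 cm.

611 cm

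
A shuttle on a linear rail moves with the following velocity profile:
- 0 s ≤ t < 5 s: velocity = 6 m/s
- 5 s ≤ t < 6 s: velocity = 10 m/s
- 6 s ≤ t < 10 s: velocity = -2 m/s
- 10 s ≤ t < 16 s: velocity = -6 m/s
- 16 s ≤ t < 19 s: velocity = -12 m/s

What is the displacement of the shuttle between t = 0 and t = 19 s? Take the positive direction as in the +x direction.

Net displacement equals the area under the velocity-time graph (areas below the axis count negative).
0–5 s: 6 × 5 = 30 m
5–6 s: 10 × 1 = 10 m
6–10 s: -2 × 4 = -8 m
10–16 s: -6 × 6 = -36 m
16–19 s: -12 × 3 = -36 m
Net displacement = -40 m

-40 m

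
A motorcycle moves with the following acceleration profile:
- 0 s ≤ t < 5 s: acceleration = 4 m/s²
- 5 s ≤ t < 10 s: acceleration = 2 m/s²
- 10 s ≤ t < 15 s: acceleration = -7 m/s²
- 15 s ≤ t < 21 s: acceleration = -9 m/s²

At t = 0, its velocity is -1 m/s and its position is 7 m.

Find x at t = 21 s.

On each constant-a segment, Δv = aΔt and Δx = v₀Δt + ½aΔt²; chain segment to segment.
0–5 s: v starts -1 m/s; Δx = -1·5 + ½·4·5² = 45 m; v ends 19 m/s.
5–10 s: v starts 19 m/s; Δx = 19·5 + ½·2·5² = 120 m; v ends 29 m/s.
10–15 s: v starts 29 m/s; Δx = 29·5 + ½·-7·5² = 57.5 m; v ends -6 m/s.
15–21 s: v starts -6 m/s; Δx = -6·6 + ½·-9·6² = -198 m; v ends -60 m/s.
x(21) = 7 + Σ Δx = 31.5 m.

31.5 m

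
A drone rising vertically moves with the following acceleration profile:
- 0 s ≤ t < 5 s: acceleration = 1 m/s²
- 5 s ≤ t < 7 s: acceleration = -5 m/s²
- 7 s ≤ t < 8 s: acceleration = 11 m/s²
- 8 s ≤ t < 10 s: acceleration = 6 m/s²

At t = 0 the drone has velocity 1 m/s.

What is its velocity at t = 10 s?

Δv equals the area under the a-t graph; then v = v₀ + Δv.
0–5 s: 1 × 5 = 5 m/s
5–7 s: -5 × 2 = -10 m/s
7–8 s: 11 × 1 = 11 m/s
8–10 s: 6 × 2 = 12 m/s
Δv = 18 m/s, so v(10) = 1 + (18) = 19 m/s.

19 m/s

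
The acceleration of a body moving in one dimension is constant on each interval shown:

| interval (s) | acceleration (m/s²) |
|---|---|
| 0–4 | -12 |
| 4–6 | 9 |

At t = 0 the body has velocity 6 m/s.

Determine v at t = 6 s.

Δv equals the area under the a-t graph; then v = v₀ + Δv.
0–4 s: -12 × 4 = -48 m/s
4–6 s: 9 × 2 = 18 m/s
Δv = -30 m/s, so v(6) = 6 + (-30) = -24 m/s.

-24 m/s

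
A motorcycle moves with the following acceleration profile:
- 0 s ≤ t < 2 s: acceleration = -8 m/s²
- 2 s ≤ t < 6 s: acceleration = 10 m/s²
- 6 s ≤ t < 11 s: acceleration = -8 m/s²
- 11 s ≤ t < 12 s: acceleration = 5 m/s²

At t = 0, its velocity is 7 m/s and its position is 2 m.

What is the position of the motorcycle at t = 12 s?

On each constant-a segment, Δv = aΔt and Δx = v₀Δt + ½aΔt²; chain segment to segment.
0–2 s: v starts 7 m/s; Δx = 7·2 + ½·-8·2² = -2 m; v ends -9 m/s.
2–6 s: v starts -9 m/s; Δx = -9·4 + ½·10·4² = 44 m; v ends 31 m/s.
6–11 s: v starts 31 m/s; Δx = 31·5 + ½·-8·5² = 55 m; v ends -9 m/s.
11–12 s: v starts -9 m/s; Δx = -9·1 + ½·5·1² = -6.5 m; v ends -4 m/s.
x(12) = 2 + Σ Δx = 92.5 m.

92.5 m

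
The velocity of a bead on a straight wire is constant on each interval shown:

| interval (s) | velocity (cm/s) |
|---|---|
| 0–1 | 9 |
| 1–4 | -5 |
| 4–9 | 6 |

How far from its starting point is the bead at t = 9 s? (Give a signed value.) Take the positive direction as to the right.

Net displacement equals the area under the velocity-time graph (areas below the axis count negative).
0–1 s: 9 × 1 = 9 cm
1–4 s: -5 × 3 = -15 cm
4–9 s: 6 × 5 = 30 cm
Net displacement = 24 cm

24 cm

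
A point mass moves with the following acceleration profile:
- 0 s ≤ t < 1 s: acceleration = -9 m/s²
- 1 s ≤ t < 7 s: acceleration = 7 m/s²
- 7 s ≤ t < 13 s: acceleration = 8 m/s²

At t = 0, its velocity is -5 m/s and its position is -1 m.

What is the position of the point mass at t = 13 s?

343.5 m

On each constant-a segment, Δv = aΔt and Δx = v₀Δt + ½aΔt²; chain segment to segment.
0–1 s: v starts -5 m/s; Δx = -5·1 + ½·-9·1² = -9.5 m; v ends -14 m/s.
1–7 s: v starts -14 m/s; Δx = -14·6 + ½·7·6² = 42 m; v ends 28 m/s.
7–13 s: v starts 28 m/s; Δx = 28·6 + ½·8·6² = 312 m; v ends 76 m/s.
x(13) = -1 + Σ Δx = 343.5 m.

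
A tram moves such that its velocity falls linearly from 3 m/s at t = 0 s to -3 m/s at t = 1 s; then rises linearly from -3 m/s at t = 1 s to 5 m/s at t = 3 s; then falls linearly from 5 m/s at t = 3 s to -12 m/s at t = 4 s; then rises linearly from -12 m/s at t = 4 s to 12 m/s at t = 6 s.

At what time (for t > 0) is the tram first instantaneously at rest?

v changes sign on 0–1 s (from 3 to -3); the graph is linear there, so v = 0 at t = 0 + (-3)·(1 − 0)/(-3 − 3) = 0.5 s.

t = 0.5 s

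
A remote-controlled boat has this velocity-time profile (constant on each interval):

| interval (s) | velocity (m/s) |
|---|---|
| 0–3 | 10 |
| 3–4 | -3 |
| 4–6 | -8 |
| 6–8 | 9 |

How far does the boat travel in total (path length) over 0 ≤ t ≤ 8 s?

67 m

Total distance travelled is ∫|v| dt — sum the magnitudes of each area piece.
0–3 s: |10| × 3 = 30 m
3–4 s: |-3| × 1 = 3 m
4–6 s: |-8| × 2 = 16 m
6–8 s: |9| × 2 = 18 m
Total distance = 67 m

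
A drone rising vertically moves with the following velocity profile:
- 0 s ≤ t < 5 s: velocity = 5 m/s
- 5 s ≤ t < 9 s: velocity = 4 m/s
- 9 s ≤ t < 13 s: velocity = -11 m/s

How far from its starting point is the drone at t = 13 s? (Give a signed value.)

-3 m

Net displacement equals the area under the velocity-time graph (areas below the axis count negative).
0–5 s: 5 × 5 = 25 m
5–9 s: 4 × 4 = 16 m
9–13 s: -11 × 4 = -44 m
Net displacement = -3 m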